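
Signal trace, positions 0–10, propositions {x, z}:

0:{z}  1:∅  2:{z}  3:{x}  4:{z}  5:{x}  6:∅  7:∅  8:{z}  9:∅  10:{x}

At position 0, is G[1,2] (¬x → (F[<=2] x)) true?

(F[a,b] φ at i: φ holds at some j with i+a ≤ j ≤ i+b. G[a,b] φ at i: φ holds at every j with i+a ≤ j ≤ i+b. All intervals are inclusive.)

Yes

Check (¬x → (F[<=2] x)) at every j in [1,2]:
  j=1: antecedent true; consequent holds (witness at 3) → ✓
  j=2: antecedent true; consequent holds (witness at 3) → ✓
All positions satisfy it → formula holds.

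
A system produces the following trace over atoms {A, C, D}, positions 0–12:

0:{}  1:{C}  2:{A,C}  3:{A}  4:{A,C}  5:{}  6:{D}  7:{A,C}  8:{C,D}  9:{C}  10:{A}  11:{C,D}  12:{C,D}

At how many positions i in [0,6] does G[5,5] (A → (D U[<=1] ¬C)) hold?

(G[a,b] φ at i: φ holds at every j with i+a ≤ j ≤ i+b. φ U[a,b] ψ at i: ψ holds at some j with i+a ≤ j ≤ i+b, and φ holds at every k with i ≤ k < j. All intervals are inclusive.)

Evaluate at each i in [0,6]:
  i=0: ✓ (all of [5,5])
  i=1: ✓ (all of [6,6])
  i=2: ✗ (fails at j=7)
  i=3: ✓ (all of [8,8])
  i=4: ✓ (all of [9,9])
  i=5: ✓ (all of [10,10])
  i=6: ✓ (all of [11,11])
Positions where it holds: {0, 1, 3, 4, 5, 6} → 6.

6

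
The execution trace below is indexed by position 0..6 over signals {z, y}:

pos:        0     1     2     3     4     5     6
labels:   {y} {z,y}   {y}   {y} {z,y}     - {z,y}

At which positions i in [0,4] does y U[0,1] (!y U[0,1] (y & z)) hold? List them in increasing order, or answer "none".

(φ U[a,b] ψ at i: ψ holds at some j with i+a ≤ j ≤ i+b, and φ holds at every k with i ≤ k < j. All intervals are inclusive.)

Evaluate at each i in [0,4]:
  i=0: ✓ (rhs at j=1; lhs holds on [0,0])
  i=1: ✓ (rhs at j=1)
  i=2: ✗ (no rhs in [2,3])
  i=3: ✓ (rhs at j=4; lhs holds on [3,3])
  i=4: ✓ (rhs at j=4)

0, 1, 3, 4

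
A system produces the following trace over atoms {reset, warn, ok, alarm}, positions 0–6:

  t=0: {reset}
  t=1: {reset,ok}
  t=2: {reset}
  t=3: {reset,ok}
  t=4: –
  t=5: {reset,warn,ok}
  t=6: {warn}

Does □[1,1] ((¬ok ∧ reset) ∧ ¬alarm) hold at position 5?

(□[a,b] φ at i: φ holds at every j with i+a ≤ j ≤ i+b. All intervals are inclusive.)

False

Check ((¬ok ∧ reset) ∧ ¬alarm) at every j in [6,6]:
  j=6: false
Fails at j=6 → formula fails.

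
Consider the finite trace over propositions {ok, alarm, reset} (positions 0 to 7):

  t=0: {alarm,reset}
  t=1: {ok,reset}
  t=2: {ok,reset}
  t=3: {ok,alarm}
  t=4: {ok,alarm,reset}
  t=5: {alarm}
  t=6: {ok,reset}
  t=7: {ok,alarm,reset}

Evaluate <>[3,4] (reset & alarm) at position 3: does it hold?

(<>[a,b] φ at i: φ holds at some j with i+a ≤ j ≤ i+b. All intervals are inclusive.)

Check (reset & alarm) at each j in [6,7]:
  j=6: false
  j=7: true
Found at j=7 → formula holds.

True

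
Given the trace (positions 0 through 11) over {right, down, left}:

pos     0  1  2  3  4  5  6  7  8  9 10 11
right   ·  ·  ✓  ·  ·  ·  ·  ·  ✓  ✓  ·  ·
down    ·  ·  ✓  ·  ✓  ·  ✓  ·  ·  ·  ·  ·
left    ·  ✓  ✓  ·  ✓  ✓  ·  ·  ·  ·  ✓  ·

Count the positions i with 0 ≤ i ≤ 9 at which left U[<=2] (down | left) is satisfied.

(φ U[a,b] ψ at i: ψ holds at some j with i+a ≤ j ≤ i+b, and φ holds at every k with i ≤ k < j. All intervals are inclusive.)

Evaluate at each i in [0,9]:
  i=0: ✗ (lhs fails at k=0 before rhs at j=1)
  i=1: ✓ (rhs at j=1)
  i=2: ✓ (rhs at j=2)
  i=3: ✗ (lhs fails at k=3 before rhs at j=4)
  i=4: ✓ (rhs at j=4)
  i=5: ✓ (rhs at j=5)
  i=6: ✓ (rhs at j=6)
  i=7: ✗ (no rhs in [7,9])
  i=8: ✗ (lhs fails at k=8 before rhs at j=10)
  i=9: ✗ (lhs fails at k=9 before rhs at j=10)
Positions where it holds: {1, 2, 4, 5, 6} → 5.

5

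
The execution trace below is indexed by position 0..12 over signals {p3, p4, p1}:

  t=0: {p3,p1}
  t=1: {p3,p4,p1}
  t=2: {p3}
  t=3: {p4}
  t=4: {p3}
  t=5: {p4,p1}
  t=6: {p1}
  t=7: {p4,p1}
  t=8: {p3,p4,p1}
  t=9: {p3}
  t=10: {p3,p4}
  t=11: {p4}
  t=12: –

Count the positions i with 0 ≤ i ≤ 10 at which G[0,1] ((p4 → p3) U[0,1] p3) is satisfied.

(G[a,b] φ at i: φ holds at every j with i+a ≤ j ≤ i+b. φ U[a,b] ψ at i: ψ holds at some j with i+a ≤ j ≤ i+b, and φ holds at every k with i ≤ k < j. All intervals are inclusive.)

4

Evaluate at each i in [0,10]:
  i=0: ✓ (all of [0,1])
  i=1: ✓ (all of [1,2])
  i=2: ✗ (fails at j=3)
  i=3: ✗ (fails at j=3)
  i=4: ✗ (fails at j=5)
  i=5: ✗ (fails at j=5)
  i=6: ✗ (fails at j=6)
  i=7: ✗ (fails at j=7)
  i=8: ✓ (all of [8,9])
  i=9: ✓ (all of [9,10])
  i=10: ✗ (fails at j=11)
Positions where it holds: {0, 1, 8, 9} → 4.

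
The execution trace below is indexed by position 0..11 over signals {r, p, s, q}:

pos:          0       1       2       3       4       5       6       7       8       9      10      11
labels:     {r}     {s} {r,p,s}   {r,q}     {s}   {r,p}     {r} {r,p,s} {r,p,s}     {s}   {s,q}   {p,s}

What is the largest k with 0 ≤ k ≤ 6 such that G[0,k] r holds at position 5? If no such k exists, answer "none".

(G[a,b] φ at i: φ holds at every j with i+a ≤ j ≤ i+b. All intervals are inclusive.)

3

r must hold from j=5 onward; find where it first fails.
  j=5: holds
  j=6: holds
  j=7: holds
  j=8: holds
  j=9: fails
Holds on [5,8], so largest k = 3.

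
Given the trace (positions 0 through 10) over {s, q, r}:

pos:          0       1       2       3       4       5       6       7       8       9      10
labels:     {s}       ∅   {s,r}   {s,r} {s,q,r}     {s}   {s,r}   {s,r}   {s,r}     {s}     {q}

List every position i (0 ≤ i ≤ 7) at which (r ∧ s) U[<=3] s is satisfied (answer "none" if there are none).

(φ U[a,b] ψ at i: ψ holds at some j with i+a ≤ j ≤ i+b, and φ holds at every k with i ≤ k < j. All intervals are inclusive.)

0, 2, 3, 4, 5, 6, 7

Evaluate at each i in [0,7]:
  i=0: ✓ (rhs at j=0)
  i=1: ✗ (lhs fails at k=1 before rhs at j=2)
  i=2: ✓ (rhs at j=2)
  i=3: ✓ (rhs at j=3)
  i=4: ✓ (rhs at j=4)
  i=5: ✓ (rhs at j=5)
  i=6: ✓ (rhs at j=6)
  i=7: ✓ (rhs at j=7)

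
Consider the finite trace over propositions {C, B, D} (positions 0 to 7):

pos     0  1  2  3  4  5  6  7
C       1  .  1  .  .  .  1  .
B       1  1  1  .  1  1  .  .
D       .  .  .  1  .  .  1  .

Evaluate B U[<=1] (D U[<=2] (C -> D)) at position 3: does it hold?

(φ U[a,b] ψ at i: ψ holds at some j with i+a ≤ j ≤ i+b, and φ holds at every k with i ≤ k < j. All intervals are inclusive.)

Need some j in [3,4] with (D U[<=2] (C -> D)), and B at every k in [3,j-1].
  j=3: (D U[<=2] (C -> D)) holds; no prefix to check → satisfied.

Yes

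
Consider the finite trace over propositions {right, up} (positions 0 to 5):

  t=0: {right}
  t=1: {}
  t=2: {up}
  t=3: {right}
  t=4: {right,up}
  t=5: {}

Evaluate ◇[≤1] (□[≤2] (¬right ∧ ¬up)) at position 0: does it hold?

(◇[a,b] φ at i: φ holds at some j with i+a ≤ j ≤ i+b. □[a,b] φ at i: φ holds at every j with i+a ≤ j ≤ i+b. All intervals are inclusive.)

False

Check □[≤2] (¬right ∧ ¬up) at each j in [0,1]:
  j=0: fails at 0
  j=1: fails at 2
No position in the window satisfies it → formula fails.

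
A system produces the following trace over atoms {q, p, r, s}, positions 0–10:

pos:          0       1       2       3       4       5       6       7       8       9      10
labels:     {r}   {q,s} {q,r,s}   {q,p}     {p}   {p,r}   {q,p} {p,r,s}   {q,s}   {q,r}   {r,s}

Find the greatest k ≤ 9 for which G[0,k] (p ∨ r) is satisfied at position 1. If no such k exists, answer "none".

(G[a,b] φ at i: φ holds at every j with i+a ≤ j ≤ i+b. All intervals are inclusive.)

(p ∨ r) must hold from j=1 onward; find where it first fails.
  j=1: fails → no k works.

none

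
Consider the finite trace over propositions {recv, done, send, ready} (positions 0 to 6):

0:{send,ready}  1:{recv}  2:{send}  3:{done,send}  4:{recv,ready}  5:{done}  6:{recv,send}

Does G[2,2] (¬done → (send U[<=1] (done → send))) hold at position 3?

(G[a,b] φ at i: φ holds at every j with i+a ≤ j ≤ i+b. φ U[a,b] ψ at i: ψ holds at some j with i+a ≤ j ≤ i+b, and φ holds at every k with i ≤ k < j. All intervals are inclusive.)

Check (¬done → (send U[<=1] (done → send))) at every j in [5,5]:
  j=5: antecedent false → ✓
All positions satisfy it → formula holds.

Holds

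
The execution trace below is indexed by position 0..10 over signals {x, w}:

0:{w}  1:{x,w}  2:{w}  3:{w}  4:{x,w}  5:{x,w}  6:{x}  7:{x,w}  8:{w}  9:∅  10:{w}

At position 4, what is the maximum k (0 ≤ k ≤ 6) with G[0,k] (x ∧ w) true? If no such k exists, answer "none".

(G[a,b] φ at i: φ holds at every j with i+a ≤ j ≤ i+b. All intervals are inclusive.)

1

(x ∧ w) must hold from j=4 onward; find where it first fails.
  j=4: holds
  j=5: holds
  j=6: fails
Holds on [4,5], so largest k = 1.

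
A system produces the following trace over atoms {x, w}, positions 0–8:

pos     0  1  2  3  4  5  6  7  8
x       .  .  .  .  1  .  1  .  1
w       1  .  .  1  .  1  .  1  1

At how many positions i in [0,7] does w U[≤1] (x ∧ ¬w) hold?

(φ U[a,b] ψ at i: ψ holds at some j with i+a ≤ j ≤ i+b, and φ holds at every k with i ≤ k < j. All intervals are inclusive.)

4

Evaluate at each i in [0,7]:
  i=0: ✗ (no rhs in [0,1])
  i=1: ✗ (no rhs in [1,2])
  i=2: ✗ (no rhs in [2,3])
  i=3: ✓ (rhs at j=4; lhs holds on [3,3])
  i=4: ✓ (rhs at j=4)
  i=5: ✓ (rhs at j=6; lhs holds on [5,5])
  i=6: ✓ (rhs at j=6)
  i=7: ✗ (no rhs in [7,8])
Positions where it holds: {3, 4, 5, 6} → 4.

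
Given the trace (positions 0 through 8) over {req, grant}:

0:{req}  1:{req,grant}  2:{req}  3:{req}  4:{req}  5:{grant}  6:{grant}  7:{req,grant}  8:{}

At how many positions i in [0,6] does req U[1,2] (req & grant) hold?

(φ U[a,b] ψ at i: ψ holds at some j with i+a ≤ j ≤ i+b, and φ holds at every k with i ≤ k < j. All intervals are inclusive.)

Evaluate at each i in [0,6]:
  i=0: ✓ (rhs at j=1; lhs holds on [0,0])
  i=1: ✗ (no rhs in [2,3])
  i=2: ✗ (no rhs in [3,4])
  i=3: ✗ (no rhs in [4,5])
  i=4: ✗ (no rhs in [5,6])
  i=5: ✗ (lhs fails at k=5 before rhs at j=7)
  i=6: ✗ (lhs fails at k=6 before rhs at j=7)
Positions where it holds: {0} → 1.

1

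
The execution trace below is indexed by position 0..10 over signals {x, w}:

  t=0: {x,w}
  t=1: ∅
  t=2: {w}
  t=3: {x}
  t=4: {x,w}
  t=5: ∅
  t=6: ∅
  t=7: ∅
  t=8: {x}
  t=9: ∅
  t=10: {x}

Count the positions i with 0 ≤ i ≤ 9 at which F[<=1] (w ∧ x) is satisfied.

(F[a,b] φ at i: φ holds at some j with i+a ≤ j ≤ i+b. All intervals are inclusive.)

3

Evaluate at each i in [0,9]:
  i=0: ✓ (witness j=0)
  i=1: ✗ (none in [1,2])
  i=2: ✗ (none in [2,3])
  i=3: ✓ (witness j=4)
  i=4: ✓ (witness j=4)
  i=5: ✗ (none in [5,6])
  i=6: ✗ (none in [6,7])
  i=7: ✗ (none in [7,8])
  i=8: ✗ (none in [8,9])
  i=9: ✗ (none in [9,10])
Positions where it holds: {0, 3, 4} → 3.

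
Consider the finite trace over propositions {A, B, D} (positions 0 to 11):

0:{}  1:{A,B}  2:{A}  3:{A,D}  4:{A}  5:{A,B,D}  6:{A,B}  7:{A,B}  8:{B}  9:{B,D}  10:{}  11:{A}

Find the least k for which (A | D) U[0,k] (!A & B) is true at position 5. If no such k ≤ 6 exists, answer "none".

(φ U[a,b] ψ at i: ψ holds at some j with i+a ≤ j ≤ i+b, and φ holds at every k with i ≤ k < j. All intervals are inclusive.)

Need earliest j ≥ 5 with (!A & B), and (A | D) at every k in [5,j-1].
  j=5: rhs fails.
  j=6: rhs fails.
  j=7: rhs fails.
  j=8: rhs holds; lhs holds on [5,7]. k = 3.

3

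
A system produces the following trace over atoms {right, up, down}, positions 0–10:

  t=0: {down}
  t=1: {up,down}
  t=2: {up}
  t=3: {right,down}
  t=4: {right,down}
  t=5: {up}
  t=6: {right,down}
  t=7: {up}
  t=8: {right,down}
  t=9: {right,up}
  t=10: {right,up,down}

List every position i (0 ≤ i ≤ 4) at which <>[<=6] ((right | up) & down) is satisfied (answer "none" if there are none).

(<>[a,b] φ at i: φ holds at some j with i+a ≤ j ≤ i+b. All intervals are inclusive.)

0, 1, 2, 3, 4

Evaluate at each i in [0,4]:
  i=0: ✓ (witness j=1)
  i=1: ✓ (witness j=1)
  i=2: ✓ (witness j=3)
  i=3: ✓ (witness j=3)
  i=4: ✓ (witness j=4)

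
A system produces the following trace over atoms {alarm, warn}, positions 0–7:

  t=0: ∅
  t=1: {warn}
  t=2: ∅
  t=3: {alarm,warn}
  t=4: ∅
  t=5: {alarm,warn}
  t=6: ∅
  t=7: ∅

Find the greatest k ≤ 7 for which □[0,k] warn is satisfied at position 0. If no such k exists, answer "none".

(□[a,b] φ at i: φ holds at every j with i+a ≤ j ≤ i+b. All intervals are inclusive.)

none

warn must hold from j=0 onward; find where it first fails.
  j=0: fails → no k works.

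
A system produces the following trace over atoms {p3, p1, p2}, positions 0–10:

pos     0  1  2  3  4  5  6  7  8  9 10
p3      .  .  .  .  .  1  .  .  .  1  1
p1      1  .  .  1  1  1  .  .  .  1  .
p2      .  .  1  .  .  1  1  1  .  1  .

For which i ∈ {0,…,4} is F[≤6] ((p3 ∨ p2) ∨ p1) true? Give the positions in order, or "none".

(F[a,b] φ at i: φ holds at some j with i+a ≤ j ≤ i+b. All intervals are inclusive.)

0, 1, 2, 3, 4

Evaluate at each i in [0,4]:
  i=0: ✓ (witness j=0)
  i=1: ✓ (witness j=2)
  i=2: ✓ (witness j=2)
  i=3: ✓ (witness j=3)
  i=4: ✓ (witness j=4)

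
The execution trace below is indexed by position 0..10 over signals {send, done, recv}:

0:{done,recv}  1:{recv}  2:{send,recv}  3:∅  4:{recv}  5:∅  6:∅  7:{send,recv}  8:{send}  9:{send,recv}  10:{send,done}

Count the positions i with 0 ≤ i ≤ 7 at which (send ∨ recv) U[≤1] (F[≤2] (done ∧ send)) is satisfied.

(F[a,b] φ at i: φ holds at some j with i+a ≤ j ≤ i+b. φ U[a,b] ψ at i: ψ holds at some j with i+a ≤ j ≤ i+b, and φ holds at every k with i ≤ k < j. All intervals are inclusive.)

Evaluate at each i in [0,7]:
  i=0: ✗ (no rhs in [0,1])
  i=1: ✗ (no rhs in [1,2])
  i=2: ✗ (no rhs in [2,3])
  i=3: ✗ (no rhs in [3,4])
  i=4: ✗ (no rhs in [4,5])
  i=5: ✗ (no rhs in [5,6])
  i=6: ✗ (no rhs in [6,7])
  i=7: ✓ (rhs at j=8; lhs holds on [7,7])
Positions where it holds: {7} → 1.

1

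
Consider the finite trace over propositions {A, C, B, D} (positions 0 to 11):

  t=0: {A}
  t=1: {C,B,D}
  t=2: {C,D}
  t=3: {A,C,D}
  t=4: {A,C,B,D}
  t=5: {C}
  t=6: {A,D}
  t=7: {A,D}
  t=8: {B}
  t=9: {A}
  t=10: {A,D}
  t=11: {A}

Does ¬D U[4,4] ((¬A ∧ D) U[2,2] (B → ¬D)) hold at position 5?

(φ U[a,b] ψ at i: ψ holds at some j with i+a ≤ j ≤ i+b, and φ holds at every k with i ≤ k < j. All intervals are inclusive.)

Need some j in [9,9] with ((¬A ∧ D) U[2,2] (B → ¬D)), and ¬D at every k in [5,j-1].
  j=9: ((¬A ∧ D) U[2,2] (B → ¬D)) — fails.
No j in the window works → until fails.

Does not hold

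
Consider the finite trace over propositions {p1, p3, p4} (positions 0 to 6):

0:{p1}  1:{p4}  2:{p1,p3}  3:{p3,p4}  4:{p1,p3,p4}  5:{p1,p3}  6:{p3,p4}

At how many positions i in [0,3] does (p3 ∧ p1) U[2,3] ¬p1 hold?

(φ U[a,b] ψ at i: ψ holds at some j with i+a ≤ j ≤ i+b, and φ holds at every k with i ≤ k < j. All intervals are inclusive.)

0

Evaluate at each i in [0,3]:
  i=0: ✗ (lhs fails at k=0 before rhs at j=3)
  i=1: ✗ (lhs fails at k=1 before rhs at j=3)
  i=2: ✗ (no rhs in [4,5])
  i=3: ✗ (lhs fails at k=3 before rhs at j=6)
Positions where it holds: {} → 0.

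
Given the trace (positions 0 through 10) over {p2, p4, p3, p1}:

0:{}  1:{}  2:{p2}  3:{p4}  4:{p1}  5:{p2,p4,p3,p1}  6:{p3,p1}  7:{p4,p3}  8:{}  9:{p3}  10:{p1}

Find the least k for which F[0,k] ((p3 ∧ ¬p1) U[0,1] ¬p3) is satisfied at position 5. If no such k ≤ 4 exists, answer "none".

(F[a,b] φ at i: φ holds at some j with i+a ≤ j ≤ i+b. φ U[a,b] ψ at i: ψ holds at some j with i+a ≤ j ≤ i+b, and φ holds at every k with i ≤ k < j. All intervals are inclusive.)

Scan j = 5,6,… for ((p3 ∧ ¬p1) U[0,1] ¬p3):
  j=5: fails
  j=6: fails
  j=7: holds
First hit at j=7, so smallest k = 7-5 = 2.

2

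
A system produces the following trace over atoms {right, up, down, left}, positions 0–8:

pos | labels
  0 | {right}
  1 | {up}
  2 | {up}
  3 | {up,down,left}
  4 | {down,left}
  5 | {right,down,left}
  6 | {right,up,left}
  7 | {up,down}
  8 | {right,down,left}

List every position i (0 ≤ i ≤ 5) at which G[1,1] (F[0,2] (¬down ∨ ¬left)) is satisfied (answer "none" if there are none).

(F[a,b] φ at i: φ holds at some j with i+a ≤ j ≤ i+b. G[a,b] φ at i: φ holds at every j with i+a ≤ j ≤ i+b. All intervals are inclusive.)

Evaluate at each i in [0,5]:
  i=0: ✓ (all of [1,1])
  i=1: ✓ (all of [2,2])
  i=2: ✗ (fails at j=3)
  i=3: ✓ (all of [4,4])
  i=4: ✓ (all of [5,5])
  i=5: ✓ (all of [6,6])

0, 1, 3, 4, 5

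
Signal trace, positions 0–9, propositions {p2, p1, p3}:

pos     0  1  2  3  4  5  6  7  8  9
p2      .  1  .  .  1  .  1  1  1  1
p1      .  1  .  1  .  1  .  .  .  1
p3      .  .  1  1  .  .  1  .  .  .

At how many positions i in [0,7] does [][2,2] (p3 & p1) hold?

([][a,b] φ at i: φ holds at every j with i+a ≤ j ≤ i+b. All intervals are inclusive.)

Evaluate at each i in [0,7]:
  i=0: ✗ (fails at j=2)
  i=1: ✓ (all of [3,3])
  i=2: ✗ (fails at j=4)
  i=3: ✗ (fails at j=5)
  i=4: ✗ (fails at j=6)
  i=5: ✗ (fails at j=7)
  i=6: ✗ (fails at j=8)
  i=7: ✗ (fails at j=9)
Positions where it holds: {1} → 1.

1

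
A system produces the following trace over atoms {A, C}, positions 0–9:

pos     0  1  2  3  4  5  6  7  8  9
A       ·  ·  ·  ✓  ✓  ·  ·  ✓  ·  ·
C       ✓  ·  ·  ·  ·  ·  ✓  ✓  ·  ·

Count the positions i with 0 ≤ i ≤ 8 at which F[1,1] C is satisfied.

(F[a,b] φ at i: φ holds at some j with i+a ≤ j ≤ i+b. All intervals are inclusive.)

Evaluate at each i in [0,8]:
  i=0: ✗ (none in [1,1])
  i=1: ✗ (none in [2,2])
  i=2: ✗ (none in [3,3])
  i=3: ✗ (none in [4,4])
  i=4: ✗ (none in [5,5])
  i=5: ✓ (witness j=6)
  i=6: ✓ (witness j=7)
  i=7: ✗ (none in [8,8])
  i=8: ✗ (none in [9,9])
Positions where it holds: {5, 6} → 2.

2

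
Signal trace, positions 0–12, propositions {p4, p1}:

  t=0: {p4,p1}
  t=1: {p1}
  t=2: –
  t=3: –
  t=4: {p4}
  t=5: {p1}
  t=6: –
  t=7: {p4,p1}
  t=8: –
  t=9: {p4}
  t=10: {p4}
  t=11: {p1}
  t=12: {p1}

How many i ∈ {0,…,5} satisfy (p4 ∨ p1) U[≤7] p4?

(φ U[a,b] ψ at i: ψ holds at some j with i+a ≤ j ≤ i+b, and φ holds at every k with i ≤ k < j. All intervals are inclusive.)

2

Evaluate at each i in [0,5]:
  i=0: ✓ (rhs at j=0)
  i=1: ✗ (lhs fails at k=2 before rhs at j=4)
  i=2: ✗ (lhs fails at k=2 before rhs at j=4)
  i=3: ✗ (lhs fails at k=3 before rhs at j=4)
  i=4: ✓ (rhs at j=4)
  i=5: ✗ (lhs fails at k=6 before rhs at j=7)
Positions where it holds: {0, 4} → 2.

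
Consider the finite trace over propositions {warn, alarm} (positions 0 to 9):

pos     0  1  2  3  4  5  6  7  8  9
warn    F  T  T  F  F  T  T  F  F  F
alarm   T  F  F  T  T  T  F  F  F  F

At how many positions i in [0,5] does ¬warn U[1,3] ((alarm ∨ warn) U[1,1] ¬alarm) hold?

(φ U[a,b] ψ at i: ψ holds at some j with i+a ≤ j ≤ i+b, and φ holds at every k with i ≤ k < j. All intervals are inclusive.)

3

Evaluate at each i in [0,5]:
  i=0: ✓ (rhs at j=1; lhs holds on [0,0])
  i=1: ✗ (no rhs in [2,4])
  i=2: ✗ (lhs fails at k=2 before rhs at j=5)
  i=3: ✓ (rhs at j=5; lhs holds on [3,4])
  i=4: ✓ (rhs at j=5; lhs holds on [4,4])
  i=5: ✗ (lhs fails at k=5 before rhs at j=6)
Positions where it holds: {0, 3, 4} → 3.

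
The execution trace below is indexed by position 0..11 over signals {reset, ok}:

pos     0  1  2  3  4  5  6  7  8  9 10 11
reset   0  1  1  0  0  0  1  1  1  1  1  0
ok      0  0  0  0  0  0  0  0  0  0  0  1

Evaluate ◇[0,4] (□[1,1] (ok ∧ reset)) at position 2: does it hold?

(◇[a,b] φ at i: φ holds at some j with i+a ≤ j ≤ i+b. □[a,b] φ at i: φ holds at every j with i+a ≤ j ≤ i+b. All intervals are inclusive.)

Check □[1,1] (ok ∧ reset) at each j in [2,6]:
  j=2: fails at 3
  j=3: fails at 4
  j=4: fails at 5
  j=5: fails at 6
  j=6: fails at 7
No position in the window satisfies it → formula fails.

No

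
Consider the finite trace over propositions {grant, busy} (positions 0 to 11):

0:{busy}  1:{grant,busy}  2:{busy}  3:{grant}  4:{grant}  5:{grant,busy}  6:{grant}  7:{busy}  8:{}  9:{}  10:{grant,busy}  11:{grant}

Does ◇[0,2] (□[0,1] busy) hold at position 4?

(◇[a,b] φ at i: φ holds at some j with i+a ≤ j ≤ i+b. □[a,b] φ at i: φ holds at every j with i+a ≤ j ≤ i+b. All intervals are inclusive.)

Check □[0,1] busy at each j in [4,6]:
  j=4: fails at 4
  j=5: fails at 6
  j=6: fails at 6
No position in the window satisfies it → formula fails.

False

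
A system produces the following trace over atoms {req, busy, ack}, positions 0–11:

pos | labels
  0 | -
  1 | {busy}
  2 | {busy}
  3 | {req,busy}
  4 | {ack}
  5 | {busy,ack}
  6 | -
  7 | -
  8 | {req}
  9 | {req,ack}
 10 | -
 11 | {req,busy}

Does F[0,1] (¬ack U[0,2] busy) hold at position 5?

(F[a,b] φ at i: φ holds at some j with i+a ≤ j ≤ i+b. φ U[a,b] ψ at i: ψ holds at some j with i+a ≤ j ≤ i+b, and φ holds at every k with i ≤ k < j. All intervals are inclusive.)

Check (¬ack U[0,2] busy) at each j in [5,6]:
  j=5: holds
  j=6: fails
Found at j=5 → formula holds.

True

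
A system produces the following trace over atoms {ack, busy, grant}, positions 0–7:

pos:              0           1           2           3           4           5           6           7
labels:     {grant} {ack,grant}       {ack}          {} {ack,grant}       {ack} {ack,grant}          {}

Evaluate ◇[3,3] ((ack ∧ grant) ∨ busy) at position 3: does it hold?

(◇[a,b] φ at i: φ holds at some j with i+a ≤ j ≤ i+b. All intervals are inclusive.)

Check ((ack ∧ grant) ∨ busy) at each j in [6,6]:
  j=6: true
Found at j=6 → formula holds.

True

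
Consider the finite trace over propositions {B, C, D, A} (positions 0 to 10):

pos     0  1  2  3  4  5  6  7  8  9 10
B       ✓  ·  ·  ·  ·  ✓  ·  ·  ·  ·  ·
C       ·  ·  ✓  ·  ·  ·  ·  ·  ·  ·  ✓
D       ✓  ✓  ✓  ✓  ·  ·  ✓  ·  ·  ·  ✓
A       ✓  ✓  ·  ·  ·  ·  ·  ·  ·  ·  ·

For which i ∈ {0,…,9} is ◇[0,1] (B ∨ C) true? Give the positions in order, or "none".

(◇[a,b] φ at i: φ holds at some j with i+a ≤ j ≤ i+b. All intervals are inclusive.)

Evaluate at each i in [0,9]:
  i=0: ✓ (witness j=0)
  i=1: ✓ (witness j=2)
  i=2: ✓ (witness j=2)
  i=3: ✗ (none in [3,4])
  i=4: ✓ (witness j=5)
  i=5: ✓ (witness j=5)
  i=6: ✗ (none in [6,7])
  i=7: ✗ (none in [7,8])
  i=8: ✗ (none in [8,9])
  i=9: ✓ (witness j=10)

0, 1, 2, 4, 5, 9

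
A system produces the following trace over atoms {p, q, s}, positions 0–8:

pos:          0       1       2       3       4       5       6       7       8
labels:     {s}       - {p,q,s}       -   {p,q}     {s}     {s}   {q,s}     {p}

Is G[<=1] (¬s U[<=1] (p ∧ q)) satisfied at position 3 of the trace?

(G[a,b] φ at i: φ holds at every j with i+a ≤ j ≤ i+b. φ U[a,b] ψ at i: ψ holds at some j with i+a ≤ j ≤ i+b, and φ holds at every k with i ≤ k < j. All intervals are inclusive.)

True

Check (¬s U[<=1] (p ∧ q)) at every j in [3,4]:
  j=3: holds
  j=4: holds
All positions satisfy it → formula holds.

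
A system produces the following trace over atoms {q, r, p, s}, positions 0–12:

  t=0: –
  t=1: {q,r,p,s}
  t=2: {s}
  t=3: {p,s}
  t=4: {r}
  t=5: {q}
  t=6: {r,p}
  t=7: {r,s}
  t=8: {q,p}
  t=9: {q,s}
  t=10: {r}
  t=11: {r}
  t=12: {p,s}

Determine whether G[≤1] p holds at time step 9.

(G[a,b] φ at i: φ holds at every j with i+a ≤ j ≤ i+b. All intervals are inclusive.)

Check p at every j in [9,10]:
  j=9: false
  j=10: false
Fails at j=9 → formula fails.

No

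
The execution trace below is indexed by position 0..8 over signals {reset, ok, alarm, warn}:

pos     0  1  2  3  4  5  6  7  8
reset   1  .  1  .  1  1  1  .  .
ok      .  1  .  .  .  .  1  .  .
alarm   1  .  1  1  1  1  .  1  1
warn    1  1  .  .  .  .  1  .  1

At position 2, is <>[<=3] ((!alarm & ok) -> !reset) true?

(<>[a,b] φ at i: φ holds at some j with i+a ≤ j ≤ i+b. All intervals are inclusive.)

Yes

Check ((!alarm & ok) -> !reset) at each j in [2,5]:
  j=2: true
  j=3: true
  j=4: true
  j=5: true
Found at j=2 → formula holds.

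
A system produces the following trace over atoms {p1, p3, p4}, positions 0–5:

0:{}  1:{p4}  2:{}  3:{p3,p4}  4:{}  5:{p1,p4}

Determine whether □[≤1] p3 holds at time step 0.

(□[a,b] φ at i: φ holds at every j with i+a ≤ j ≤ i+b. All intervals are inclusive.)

Check p3 at every j in [0,1]:
  j=0: false
  j=1: false
Fails at j=0 → formula fails.

Does not hold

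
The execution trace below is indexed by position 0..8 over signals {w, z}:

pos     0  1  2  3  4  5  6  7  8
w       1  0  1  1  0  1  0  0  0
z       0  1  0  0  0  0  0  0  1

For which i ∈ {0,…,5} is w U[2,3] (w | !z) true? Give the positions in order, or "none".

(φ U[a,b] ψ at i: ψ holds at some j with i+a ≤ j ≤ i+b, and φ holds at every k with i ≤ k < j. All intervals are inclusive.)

Evaluate at each i in [0,5]:
  i=0: ✗ (lhs fails at k=1 before rhs at j=2)
  i=1: ✗ (lhs fails at k=1 before rhs at j=3)
  i=2: ✓ (rhs at j=4; lhs holds on [2,3])
  i=3: ✗ (lhs fails at k=4 before rhs at j=5)
  i=4: ✗ (lhs fails at k=4 before rhs at j=6)
  i=5: ✗ (lhs fails at k=6 before rhs at j=7)

2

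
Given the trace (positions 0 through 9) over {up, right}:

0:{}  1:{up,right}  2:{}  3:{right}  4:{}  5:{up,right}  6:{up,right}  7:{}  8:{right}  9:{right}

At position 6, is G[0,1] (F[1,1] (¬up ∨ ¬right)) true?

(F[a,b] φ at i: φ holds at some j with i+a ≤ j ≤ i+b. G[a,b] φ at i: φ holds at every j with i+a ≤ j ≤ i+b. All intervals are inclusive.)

Check F[1,1] (¬up ∨ ¬right) at every j in [6,7]:
  j=6: holds (witness at 7)
  j=7: holds (witness at 8)
All positions satisfy it → formula holds.

Holds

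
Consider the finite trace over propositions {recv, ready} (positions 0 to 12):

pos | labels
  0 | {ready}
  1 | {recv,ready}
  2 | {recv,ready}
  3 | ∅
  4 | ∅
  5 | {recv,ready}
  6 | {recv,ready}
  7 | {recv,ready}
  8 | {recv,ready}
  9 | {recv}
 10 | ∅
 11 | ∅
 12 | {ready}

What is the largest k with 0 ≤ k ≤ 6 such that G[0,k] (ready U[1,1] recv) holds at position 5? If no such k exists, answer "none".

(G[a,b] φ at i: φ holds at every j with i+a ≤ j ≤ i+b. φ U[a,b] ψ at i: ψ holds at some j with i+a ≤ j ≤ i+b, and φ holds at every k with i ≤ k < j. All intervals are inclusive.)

3

(ready U[1,1] recv) must hold from j=5 onward; find where it first fails.
  j=5: holds
  j=6: holds
  j=7: holds
  j=8: holds
  j=9: fails
Holds on [5,8], so largest k = 3.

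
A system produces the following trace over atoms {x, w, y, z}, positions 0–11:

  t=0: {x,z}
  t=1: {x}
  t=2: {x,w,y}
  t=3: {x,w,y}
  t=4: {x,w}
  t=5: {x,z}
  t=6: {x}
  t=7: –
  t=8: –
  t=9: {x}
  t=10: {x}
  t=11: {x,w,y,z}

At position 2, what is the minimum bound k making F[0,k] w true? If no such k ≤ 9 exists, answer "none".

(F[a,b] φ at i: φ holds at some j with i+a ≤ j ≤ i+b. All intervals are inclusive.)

0

Scan j = 2,3,… for w:
  j=2: holds
First hit at j=2, so smallest k = 2-2 = 0.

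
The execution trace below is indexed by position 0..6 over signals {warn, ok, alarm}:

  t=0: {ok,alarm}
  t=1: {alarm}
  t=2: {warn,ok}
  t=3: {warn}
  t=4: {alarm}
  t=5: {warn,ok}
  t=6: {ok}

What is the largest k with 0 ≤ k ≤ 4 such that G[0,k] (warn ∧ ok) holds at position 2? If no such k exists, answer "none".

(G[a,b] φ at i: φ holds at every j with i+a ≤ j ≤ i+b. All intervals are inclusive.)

(warn ∧ ok) must hold from j=2 onward; find where it first fails.
  j=2: holds
  j=3: fails
Holds on [2,2], so largest k = 0.

0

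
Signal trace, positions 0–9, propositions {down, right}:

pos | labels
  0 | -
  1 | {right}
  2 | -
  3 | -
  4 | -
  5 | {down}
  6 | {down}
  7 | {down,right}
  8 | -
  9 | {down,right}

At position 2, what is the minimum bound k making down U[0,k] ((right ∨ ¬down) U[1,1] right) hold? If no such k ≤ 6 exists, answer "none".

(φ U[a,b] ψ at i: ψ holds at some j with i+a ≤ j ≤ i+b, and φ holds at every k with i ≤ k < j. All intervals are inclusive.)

none

Need earliest j ≥ 2 with ((right ∨ ¬down) U[1,1] right), and down at every k in [2,j-1].
  j=2: rhs fails.
  j=3: rhs fails.
  j=4: rhs fails.
  j=5: rhs fails.
  j=6: rhs fails.
  j=7: rhs fails.
  j=8: rhs holds but lhs fails at k=2.
No witness within the range → none.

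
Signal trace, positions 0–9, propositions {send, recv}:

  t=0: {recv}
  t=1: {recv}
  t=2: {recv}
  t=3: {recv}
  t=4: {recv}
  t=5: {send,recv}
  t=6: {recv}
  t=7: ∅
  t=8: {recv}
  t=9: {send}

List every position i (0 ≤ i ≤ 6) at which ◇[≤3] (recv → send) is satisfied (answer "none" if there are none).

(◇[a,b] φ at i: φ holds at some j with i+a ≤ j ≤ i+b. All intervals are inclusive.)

Evaluate at each i in [0,6]:
  i=0: ✗ (none in [0,3])
  i=1: ✗ (none in [1,4])
  i=2: ✓ (witness j=5)
  i=3: ✓ (witness j=5)
  i=4: ✓ (witness j=5)
  i=5: ✓ (witness j=5)
  i=6: ✓ (witness j=7)

2, 3, 4, 5, 6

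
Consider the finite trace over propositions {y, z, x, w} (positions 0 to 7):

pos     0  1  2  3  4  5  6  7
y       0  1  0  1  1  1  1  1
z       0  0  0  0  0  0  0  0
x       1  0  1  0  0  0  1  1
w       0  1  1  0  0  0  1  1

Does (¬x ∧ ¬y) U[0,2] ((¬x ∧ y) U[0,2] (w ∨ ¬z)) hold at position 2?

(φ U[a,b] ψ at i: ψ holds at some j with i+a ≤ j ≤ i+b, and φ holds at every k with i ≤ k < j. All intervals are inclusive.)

Need some j in [2,4] with ((¬x ∧ y) U[0,2] (w ∨ ¬z)), and (¬x ∧ ¬y) at every k in [2,j-1].
  j=2: ((¬x ∧ y) U[0,2] (w ∨ ¬z)) holds; no prefix to check → satisfied.

Holds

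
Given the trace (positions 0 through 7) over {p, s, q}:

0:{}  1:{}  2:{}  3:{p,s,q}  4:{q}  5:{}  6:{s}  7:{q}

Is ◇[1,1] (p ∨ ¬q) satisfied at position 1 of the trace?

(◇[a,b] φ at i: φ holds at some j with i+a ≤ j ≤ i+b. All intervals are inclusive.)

Check (p ∨ ¬q) at each j in [2,2]:
  j=2: true
Found at j=2 → formula holds.

Holds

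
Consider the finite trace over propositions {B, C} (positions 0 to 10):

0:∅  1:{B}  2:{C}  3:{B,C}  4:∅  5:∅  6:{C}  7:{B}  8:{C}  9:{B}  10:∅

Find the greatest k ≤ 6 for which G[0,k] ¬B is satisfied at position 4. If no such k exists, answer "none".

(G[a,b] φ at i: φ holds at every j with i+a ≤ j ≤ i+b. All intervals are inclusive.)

¬B must hold from j=4 onward; find where it first fails.
  j=4: holds
  j=5: holds
  j=6: holds
  j=7: fails
Holds on [4,6], so largest k = 2.

2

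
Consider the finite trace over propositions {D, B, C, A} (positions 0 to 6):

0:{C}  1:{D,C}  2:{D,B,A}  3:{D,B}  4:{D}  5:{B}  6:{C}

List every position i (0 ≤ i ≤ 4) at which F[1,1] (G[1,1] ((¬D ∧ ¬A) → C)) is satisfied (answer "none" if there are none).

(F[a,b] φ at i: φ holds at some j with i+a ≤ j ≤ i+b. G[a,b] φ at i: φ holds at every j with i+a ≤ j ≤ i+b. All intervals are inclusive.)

0, 1, 2, 4

Evaluate at each i in [0,4]:
  i=0: ✓ (witness j=1)
  i=1: ✓ (witness j=2)
  i=2: ✓ (witness j=3)
  i=3: ✗ (none in [4,4])
  i=4: ✓ (witness j=5)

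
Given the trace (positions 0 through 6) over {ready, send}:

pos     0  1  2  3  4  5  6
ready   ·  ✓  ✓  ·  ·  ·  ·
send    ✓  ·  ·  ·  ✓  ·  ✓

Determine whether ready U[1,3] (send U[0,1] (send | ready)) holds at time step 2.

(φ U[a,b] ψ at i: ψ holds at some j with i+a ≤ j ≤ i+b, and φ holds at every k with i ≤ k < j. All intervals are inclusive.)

Need some j in [3,5] with (send U[0,1] (send | ready)), and ready at every k in [2,j-1].
  j=3: (send U[0,1] (send | ready)) — fails.
  j=4: (send U[0,1] (send | ready)) holds, but ready fails at k=3 → not this j.
  j=5: (send U[0,1] (send | ready)) — fails.
No j in the window works → until fails.

Does not hold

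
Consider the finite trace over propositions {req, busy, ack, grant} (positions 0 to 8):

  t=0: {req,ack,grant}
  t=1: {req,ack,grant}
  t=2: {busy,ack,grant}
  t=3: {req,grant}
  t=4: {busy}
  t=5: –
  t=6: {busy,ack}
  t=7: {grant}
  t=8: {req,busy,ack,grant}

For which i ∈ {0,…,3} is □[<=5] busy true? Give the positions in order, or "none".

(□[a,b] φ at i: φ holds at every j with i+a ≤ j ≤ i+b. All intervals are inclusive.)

Evaluate at each i in [0,3]:
  i=0: ✗ (fails at j=0)
  i=1: ✗ (fails at j=1)
  i=2: ✗ (fails at j=3)
  i=3: ✗ (fails at j=3)

none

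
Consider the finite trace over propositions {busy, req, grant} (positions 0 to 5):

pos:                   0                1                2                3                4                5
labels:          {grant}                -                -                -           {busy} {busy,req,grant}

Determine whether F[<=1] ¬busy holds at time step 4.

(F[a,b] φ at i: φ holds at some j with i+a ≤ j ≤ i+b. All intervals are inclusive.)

Check ¬busy at each j in [4,5]:
  j=4: false
  j=5: false
No position in the window satisfies it → formula fails.

No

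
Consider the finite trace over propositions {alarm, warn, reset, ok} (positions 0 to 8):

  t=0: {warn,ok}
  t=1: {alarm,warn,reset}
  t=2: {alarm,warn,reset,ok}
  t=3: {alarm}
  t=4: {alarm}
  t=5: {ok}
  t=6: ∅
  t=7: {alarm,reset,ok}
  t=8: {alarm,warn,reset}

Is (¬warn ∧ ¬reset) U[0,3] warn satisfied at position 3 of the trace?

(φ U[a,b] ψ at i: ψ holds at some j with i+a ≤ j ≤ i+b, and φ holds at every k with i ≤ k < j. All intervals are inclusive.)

Need some j in [3,6] with warn, and (¬warn ∧ ¬reset) at every k in [3,j-1].
  j=3: warn false.
  j=4: warn false.
  j=5: warn false.
  j=6: warn false.
No j in the window works → until fails.

Does not hold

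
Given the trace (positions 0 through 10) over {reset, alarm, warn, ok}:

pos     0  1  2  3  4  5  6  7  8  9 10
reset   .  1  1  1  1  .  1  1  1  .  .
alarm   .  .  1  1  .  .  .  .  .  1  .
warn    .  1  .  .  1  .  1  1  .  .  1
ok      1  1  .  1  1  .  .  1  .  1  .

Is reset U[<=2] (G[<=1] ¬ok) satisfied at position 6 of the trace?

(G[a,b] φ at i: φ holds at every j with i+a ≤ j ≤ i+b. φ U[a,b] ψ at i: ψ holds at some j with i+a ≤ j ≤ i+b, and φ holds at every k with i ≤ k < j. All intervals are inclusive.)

No

Need some j in [6,8] with G[<=1] ¬ok, and reset at every k in [6,j-1].
  j=6: G[<=1] ¬ok — fails at 7.
  j=7: G[<=1] ¬ok — fails at 7.
  j=8: G[<=1] ¬ok — fails at 9.
No j in the window works → until fails.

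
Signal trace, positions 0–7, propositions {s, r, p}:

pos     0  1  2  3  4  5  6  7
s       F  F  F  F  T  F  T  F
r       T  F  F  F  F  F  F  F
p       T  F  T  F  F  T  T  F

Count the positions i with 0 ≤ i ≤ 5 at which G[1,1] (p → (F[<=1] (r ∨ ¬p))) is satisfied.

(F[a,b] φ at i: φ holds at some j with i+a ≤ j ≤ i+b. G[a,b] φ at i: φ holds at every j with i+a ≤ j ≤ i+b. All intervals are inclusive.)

5

Evaluate at each i in [0,5]:
  i=0: ✓ (all of [1,1])
  i=1: ✓ (all of [2,2])
  i=2: ✓ (all of [3,3])
  i=3: ✓ (all of [4,4])
  i=4: ✗ (fails at j=5)
  i=5: ✓ (all of [6,6])
Positions where it holds: {0, 1, 2, 3, 5} → 5.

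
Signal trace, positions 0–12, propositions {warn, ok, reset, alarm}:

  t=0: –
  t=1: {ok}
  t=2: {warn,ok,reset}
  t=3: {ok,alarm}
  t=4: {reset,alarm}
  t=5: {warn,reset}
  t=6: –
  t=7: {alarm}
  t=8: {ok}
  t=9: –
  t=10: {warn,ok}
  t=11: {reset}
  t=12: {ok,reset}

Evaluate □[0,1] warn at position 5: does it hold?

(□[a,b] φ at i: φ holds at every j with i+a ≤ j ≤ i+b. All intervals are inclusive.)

Check warn at every j in [5,6]:
  j=5: true
  j=6: false
Fails at j=6 → formula fails.

False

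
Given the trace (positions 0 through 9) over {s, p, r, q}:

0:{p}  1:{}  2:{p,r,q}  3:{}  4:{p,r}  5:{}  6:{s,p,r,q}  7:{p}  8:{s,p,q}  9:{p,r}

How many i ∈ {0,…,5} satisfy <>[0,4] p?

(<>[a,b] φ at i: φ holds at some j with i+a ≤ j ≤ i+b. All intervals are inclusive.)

6

Evaluate at each i in [0,5]:
  i=0: ✓ (witness j=0)
  i=1: ✓ (witness j=2)
  i=2: ✓ (witness j=2)
  i=3: ✓ (witness j=4)
  i=4: ✓ (witness j=4)
  i=5: ✓ (witness j=6)
Positions where it holds: {0, 1, 2, 3, 4, 5} → 6.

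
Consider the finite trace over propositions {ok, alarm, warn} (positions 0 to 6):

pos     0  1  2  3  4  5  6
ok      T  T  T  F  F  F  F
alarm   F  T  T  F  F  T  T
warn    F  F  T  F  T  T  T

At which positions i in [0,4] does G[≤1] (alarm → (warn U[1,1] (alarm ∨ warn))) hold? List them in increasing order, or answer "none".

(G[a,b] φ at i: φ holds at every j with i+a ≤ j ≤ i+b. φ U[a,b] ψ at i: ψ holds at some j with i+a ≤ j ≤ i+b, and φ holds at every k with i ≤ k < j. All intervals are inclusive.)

Evaluate at each i in [0,4]:
  i=0: ✗ (fails at j=1)
  i=1: ✗ (fails at j=1)
  i=2: ✗ (fails at j=2)
  i=3: ✓ (all of [3,4])
  i=4: ✓ (all of [4,5])

3, 4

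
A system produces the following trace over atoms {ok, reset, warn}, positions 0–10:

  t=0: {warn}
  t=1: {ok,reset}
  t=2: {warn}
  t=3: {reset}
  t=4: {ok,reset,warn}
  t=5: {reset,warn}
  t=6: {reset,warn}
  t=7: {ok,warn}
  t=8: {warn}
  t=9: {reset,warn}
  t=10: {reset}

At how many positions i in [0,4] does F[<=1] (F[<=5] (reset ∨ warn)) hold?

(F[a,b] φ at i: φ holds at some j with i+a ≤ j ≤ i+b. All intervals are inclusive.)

Evaluate at each i in [0,4]:
  i=0: ✓ (witness j=0)
  i=1: ✓ (witness j=1)
  i=2: ✓ (witness j=2)
  i=3: ✓ (witness j=3)
  i=4: ✓ (witness j=4)
Positions where it holds: {0, 1, 2, 3, 4} → 5.

5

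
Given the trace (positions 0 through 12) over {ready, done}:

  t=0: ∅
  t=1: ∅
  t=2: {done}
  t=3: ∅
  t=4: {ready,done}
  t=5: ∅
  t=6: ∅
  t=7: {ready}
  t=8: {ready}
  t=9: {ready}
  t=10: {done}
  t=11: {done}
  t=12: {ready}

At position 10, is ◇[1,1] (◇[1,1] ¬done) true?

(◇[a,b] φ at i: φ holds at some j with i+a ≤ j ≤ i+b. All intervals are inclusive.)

Check ◇[1,1] ¬done at each j in [11,11]:
  j=11: holds (witness at 12)
Found at j=11 → formula holds.

Yes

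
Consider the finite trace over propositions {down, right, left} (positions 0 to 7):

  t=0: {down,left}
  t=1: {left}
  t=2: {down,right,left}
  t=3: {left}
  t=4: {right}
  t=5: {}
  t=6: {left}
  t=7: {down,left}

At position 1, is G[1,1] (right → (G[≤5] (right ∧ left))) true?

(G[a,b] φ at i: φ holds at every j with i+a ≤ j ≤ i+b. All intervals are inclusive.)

Does not hold

Check (right → (G[≤5] (right ∧ left))) at every j in [2,2]:
  j=2: antecedent true; consequent fails at 3 → ✗
Fails at j=2 → formula fails.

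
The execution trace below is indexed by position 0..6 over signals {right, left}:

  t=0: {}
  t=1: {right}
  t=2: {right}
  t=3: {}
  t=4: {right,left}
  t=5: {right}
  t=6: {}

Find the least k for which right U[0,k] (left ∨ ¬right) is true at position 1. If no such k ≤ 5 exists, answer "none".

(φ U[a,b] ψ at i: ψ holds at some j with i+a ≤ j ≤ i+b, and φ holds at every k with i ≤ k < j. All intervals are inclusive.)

2

Need earliest j ≥ 1 with (left ∨ ¬right), and right at every k in [1,j-1].
  j=1: rhs fails.
  j=2: rhs fails.
  j=3: rhs holds; lhs holds on [1,2]. k = 2.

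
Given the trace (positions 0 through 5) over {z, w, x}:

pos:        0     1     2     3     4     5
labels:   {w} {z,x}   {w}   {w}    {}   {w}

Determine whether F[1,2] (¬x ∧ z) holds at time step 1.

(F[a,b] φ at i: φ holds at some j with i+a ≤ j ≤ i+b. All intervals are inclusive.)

False

Check (¬x ∧ z) at each j in [2,3]:
  j=2: false
  j=3: false
No position in the window satisfies it → formula fails.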